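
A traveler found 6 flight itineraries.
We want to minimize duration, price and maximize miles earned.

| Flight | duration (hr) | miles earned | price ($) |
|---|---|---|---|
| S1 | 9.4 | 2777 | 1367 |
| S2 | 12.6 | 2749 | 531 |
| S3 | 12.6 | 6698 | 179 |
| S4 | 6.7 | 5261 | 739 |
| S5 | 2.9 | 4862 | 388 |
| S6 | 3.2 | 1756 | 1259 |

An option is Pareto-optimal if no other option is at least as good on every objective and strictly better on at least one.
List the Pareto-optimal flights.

S1: dominated by S4 (duration 6.7≤9.4, miles earned 5261≥2777, price 739≤1367).
S2: dominated by S3 (duration 12.6≤12.6, miles earned 6698≥2749, price 179≤531).
S3: not dominated (best miles earned).
S4: not dominated.
S5: not dominated (best duration).
S6: dominated by S5 (duration 2.9≤3.2, miles earned 4862≥1756, price 388≤1259).

S3, S4, S5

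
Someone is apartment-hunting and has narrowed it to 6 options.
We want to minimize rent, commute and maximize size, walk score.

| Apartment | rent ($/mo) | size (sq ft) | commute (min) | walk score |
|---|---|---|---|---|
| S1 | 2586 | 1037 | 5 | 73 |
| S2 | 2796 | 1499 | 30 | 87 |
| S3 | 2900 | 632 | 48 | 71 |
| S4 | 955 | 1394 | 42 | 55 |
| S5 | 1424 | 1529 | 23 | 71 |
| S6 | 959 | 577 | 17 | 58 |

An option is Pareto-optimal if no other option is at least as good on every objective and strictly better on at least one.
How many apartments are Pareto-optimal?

5

S1: not dominated (best commute).
S2: not dominated (best walk score).
S3: dominated by S1 (rent 2586≤2900, size 1037≥632, commute 5≤48, walk score 73≥71).
S4: not dominated (best rent).
S5: not dominated (best size).
S6: not dominated.
Pareto-optimal: S1, S2, S4, S5, S6 → 5.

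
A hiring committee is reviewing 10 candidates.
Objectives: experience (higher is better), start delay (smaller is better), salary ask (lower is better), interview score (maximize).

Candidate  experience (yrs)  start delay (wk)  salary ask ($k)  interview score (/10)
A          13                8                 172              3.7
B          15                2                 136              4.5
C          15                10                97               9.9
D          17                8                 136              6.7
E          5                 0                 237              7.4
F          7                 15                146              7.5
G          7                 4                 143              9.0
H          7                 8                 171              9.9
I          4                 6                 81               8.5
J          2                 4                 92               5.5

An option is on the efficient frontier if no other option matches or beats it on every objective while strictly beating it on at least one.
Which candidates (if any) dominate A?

B, D

B: experience 15≥13, start delay 2≤8, salary ask 136≤172, interview score 4.5≥3.7 — dominates A.
D: experience 17≥13, start delay 8≤8, salary ask 136≤172, interview score 6.7≥3.7 — dominates A.
Others (C, E, F, G, H, I, J) are each worse than A on at least one objective.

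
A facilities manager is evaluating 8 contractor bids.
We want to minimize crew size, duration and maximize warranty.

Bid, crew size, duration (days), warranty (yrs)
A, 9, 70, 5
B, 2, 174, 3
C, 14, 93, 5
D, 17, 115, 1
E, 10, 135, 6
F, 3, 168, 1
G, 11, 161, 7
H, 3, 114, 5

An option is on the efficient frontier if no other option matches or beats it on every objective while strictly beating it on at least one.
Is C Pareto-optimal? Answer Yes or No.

A vs C: crew size 9≤14, duration 70≤93, warranty 5≥5 — A is at least as good on every objective and strictly better on at least one, so A dominates C.

No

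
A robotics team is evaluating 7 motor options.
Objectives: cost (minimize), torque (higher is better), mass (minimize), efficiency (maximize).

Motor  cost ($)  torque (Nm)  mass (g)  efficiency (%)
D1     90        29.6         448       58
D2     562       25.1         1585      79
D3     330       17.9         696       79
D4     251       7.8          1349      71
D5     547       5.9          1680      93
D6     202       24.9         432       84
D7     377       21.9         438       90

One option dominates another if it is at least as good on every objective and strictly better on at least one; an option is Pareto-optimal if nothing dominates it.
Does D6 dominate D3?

D6 vs D3: cost 202≤330, torque 24.9≥17.9, mass 432≤696, efficiency 84≥79 — D6 is at least as good on every objective with at least one strict improvement.

Yes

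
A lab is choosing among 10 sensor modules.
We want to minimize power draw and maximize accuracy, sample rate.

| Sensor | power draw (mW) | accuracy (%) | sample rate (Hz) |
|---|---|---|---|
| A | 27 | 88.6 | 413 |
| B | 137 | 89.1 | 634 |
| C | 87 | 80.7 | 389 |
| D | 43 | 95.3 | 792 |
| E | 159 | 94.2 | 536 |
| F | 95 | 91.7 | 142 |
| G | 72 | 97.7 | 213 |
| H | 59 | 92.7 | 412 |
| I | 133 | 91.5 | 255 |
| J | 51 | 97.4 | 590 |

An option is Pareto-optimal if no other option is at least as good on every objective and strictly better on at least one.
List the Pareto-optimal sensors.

A: not dominated (best power draw).
B: dominated by D (power draw 43≤137, accuracy 95.3≥89.1, sample rate 792≥634).
C: dominated by A (power draw 27≤87, accuracy 88.6≥80.7, sample rate 413≥389).
D: not dominated (best sample rate).
E: dominated by D (power draw 43≤159, accuracy 95.3≥94.2, sample rate 792≥536).
F: dominated by D (power draw 43≤95, accuracy 95.3≥91.7, sample rate 792≥142).
G: not dominated (best accuracy).
H: dominated by D (power draw 43≤59, accuracy 95.3≥92.7, sample rate 792≥412).
I: dominated by D (power draw 43≤133, accuracy 95.3≥91.5, sample rate 792≥255).
J: not dominated.

A, D, G, J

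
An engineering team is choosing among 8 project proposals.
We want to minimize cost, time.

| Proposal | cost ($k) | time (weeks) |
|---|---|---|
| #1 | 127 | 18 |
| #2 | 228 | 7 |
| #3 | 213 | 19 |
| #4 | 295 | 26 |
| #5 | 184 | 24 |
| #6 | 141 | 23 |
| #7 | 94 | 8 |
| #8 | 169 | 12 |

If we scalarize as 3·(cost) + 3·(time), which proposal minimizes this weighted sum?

#7

#1: 3·127 + 3·18 = 435
#2: 3·228 + 3·7 = 705
#3: 3·213 + 3·19 = 696
#4: 3·295 + 3·26 = 963
#5: 3·184 + 3·24 = 624
#6: 3·141 + 3·23 = 492
#7: 3·94 + 3·8 = 306
#8: 3·169 + 3·12 = 543
Lowest: #7 at 306.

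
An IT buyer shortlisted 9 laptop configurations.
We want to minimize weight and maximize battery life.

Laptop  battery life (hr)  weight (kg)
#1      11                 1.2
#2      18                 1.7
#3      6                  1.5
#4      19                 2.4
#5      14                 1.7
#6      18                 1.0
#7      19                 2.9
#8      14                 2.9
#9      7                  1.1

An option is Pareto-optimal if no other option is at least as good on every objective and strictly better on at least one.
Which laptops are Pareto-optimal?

#1: dominated by #6 (battery life 18≥11, weight 1.0≤1.2).
#2: dominated by #6 (battery life 18≥18, weight 1.0≤1.7).
#3: dominated by #1 (battery life 11≥6, weight 1.2≤1.5).
#4: not dominated.
#5: dominated by #2 (battery life 18≥14, weight 1.7≤1.7).
#6: not dominated (best weight).
#7: dominated by #4 (battery life 19≥19, weight 2.4≤2.9).
#8: dominated by #2 (battery life 18≥14, weight 1.7≤2.9).
#9: dominated by #6 (battery life 18≥7, weight 1.0≤1.1).

#4, #6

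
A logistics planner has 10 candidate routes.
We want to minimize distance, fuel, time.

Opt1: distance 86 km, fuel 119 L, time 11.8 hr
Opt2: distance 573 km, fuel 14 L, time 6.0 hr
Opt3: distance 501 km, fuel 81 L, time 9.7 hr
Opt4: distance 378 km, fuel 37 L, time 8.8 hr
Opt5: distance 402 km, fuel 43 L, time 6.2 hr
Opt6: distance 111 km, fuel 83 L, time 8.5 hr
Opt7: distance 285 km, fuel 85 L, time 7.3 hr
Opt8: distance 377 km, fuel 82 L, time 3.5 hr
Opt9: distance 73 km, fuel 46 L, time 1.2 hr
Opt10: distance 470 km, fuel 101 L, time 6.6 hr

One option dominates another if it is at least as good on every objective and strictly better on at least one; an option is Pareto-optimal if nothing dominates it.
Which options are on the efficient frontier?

Opt1: dominated by Opt9 (distance 73≤86, fuel 46≤119, time 1.2≤11.8).
Opt2: not dominated (best fuel).
Opt3: dominated by Opt4 (distance 378≤501, fuel 37≤81, time 8.8≤9.7).
Opt4: not dominated.
Opt5: not dominated.
Opt6: dominated by Opt9 (distance 73≤111, fuel 46≤83, time 1.2≤8.5).
Opt7: dominated by Opt9 (distance 73≤285, fuel 46≤85, time 1.2≤7.3).
Opt8: dominated by Opt9 (distance 73≤377, fuel 46≤82, time 1.2≤3.5).
Opt9: not dominated (best distance).
Opt10: dominated by Opt5 (distance 402≤470, fuel 43≤101, time 6.2≤6.6).

Opt2, Opt4, Opt5, Opt9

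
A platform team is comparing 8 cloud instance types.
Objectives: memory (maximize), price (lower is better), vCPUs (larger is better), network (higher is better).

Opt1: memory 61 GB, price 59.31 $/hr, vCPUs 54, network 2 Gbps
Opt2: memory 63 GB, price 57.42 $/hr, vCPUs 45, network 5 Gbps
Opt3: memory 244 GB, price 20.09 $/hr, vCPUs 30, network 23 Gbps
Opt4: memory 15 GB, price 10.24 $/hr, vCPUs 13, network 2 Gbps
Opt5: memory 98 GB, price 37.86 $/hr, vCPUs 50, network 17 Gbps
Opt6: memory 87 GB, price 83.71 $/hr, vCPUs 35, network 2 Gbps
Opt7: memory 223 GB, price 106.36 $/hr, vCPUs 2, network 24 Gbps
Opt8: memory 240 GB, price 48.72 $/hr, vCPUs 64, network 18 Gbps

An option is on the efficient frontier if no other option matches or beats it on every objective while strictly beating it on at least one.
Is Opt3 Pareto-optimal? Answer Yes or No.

Opt1: worse on memory (61 vs 244).
Opt2: worse on memory (63 vs 244).
Opt4: worse on memory (15 vs 244).
Opt5: worse on memory (98 vs 244).
Opt6: worse on memory (87 vs 244).
Opt7: worse on memory (223 vs 244).
Opt8: worse on memory (240 vs 244).
No option is at least as good as Opt3 on every objective and strictly better on one.

Yes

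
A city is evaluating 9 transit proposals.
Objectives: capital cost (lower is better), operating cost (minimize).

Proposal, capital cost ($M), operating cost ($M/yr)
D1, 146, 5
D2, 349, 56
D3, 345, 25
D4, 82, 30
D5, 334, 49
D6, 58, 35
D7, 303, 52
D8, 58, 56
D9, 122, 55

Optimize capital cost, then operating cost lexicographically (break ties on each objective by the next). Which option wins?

First minimize capital cost: best is 58, kept {D6, D8}.
Then minimize operating cost: best is 35, kept {D6}.

D6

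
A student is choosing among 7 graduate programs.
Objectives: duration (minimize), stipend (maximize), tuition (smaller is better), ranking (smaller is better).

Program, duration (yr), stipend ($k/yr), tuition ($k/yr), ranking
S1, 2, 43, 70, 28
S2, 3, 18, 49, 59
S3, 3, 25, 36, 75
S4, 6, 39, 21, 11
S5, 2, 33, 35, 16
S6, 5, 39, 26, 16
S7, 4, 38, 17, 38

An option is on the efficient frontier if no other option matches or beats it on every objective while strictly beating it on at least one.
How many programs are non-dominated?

S1: not dominated (best stipend).
S2: dominated by S5 (duration 2≤3, stipend 33≥18, tuition 35≤49, ranking 16≤59).
S3: dominated by S5 (duration 2≤3, stipend 33≥25, tuition 35≤36, ranking 16≤75).
S4: not dominated (best ranking).
S5: not dominated.
S6: not dominated.
S7: not dominated (best tuition).
Pareto-optimal: S1, S4, S5, S6, S7 → 5.

5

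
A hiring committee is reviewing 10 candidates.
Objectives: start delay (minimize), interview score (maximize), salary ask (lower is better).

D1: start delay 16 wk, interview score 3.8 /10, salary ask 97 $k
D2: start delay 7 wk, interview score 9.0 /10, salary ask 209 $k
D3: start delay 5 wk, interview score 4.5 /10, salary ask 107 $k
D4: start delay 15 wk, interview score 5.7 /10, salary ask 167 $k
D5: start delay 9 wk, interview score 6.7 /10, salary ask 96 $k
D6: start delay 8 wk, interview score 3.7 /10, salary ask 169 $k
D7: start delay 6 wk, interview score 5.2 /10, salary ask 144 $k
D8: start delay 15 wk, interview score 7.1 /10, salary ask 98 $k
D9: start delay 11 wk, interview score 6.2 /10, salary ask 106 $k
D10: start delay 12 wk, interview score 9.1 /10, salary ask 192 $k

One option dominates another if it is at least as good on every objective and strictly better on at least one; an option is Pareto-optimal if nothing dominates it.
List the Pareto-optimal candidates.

D2, D3, D5, D7, D8, D10

D1: dominated by D5 (start delay 9≤16, interview score 6.7≥3.8, salary ask 96≤97).
D2: not dominated.
D3: not dominated (best start delay).
D4: dominated by D5 (start delay 9≤15, interview score 6.7≥5.7, salary ask 96≤167).
D5: not dominated (best salary ask).
D6: dominated by D3 (start delay 5≤8, interview score 4.5≥3.7, salary ask 107≤169).
D7: not dominated.
D8: not dominated.
D9: dominated by D5 (start delay 9≤11, interview score 6.7≥6.2, salary ask 96≤106).
D10: not dominated (best interview score).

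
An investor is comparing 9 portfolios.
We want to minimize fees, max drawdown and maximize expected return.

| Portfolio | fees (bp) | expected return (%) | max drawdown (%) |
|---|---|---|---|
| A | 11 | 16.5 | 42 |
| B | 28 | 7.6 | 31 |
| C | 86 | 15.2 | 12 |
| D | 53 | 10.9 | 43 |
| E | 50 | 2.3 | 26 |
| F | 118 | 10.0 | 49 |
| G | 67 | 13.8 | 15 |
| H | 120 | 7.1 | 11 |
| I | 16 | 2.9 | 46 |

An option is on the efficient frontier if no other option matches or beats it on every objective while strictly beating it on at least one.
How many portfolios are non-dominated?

A: not dominated (best fees).
B: not dominated.
C: not dominated.
D: dominated by A (fees 11≤53, expected return 16.5≥10.9, max drawdown 42≤43).
E: not dominated.
F: dominated by A (fees 11≤118, expected return 16.5≥10.0, max drawdown 42≤49).
G: not dominated.
H: not dominated (best max drawdown).
I: dominated by A (fees 11≤16, expected return 16.5≥2.9, max drawdown 42≤46).
Pareto-optimal: A, B, C, E, G, H → 6.

6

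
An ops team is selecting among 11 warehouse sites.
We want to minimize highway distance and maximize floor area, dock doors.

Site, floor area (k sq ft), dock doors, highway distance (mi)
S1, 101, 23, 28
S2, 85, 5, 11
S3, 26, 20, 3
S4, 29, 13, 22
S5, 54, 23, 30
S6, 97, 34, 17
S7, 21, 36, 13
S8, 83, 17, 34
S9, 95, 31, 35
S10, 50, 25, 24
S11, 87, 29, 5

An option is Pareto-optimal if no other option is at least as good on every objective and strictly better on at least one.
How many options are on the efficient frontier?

S1: not dominated (best floor area).
S2: dominated by S11 (floor area 87≥85, dock doors 29≥5, highway distance 5≤11).
S3: not dominated (best highway distance).
S4: dominated by S6 (floor area 97≥29, dock doors 34≥13, highway distance 17≤22).
S5: dominated by S1 (floor area 101≥54, dock doors 23≥23, highway distance 28≤30).
S6: not dominated.
S7: not dominated (best dock doors).
S8: dominated by S1 (floor area 101≥83, dock doors 23≥17, highway distance 28≤34).
S9: dominated by S6 (floor area 97≥95, dock doors 34≥31, highway distance 17≤35).
S10: dominated by S6 (floor area 97≥50, dock doors 34≥25, highway distance 17≤24).
S11: not dominated.
Pareto-optimal: S1, S3, S6, S7, S11 → 5.

5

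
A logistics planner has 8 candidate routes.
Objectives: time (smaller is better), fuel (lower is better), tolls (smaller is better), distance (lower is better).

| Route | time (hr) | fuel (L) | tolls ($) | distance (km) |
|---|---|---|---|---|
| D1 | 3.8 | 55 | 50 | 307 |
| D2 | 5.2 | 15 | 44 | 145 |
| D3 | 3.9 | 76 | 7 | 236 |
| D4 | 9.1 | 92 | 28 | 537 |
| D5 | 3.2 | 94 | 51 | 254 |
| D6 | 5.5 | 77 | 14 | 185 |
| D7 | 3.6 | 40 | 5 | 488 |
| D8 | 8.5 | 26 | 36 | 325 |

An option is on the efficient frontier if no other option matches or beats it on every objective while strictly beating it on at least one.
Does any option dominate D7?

D1: worse on time (3.8 vs 3.6).
D2: worse on time (5.2 vs 3.6).
D3: worse on time (3.9 vs 3.6).
D4: worse on time (9.1 vs 3.6).
D5: worse on fuel (94 vs 40).
D6: worse on time (5.5 vs 3.6).
D8: worse on time (8.5 vs 3.6).
No option is at least as good as D7 on every objective and strictly better on one.

No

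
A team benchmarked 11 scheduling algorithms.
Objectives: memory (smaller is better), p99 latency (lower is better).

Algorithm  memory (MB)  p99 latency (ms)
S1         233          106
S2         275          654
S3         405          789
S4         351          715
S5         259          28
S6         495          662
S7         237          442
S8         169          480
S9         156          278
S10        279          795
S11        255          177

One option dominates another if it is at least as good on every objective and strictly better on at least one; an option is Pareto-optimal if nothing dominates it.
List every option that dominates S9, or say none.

S1: worse on memory (233 vs 156).
S2: worse on memory (275 vs 156).
S3: worse on memory (405 vs 156).
S4: worse on memory (351 vs 156).
S5: worse on memory (259 vs 156).
S6: worse on memory (495 vs 156).
S7: worse on memory (237 vs 156).
S8: worse on memory (169 vs 156).
S10: worse on memory (279 vs 156).
S11: worse on memory (255 vs 156).
No option dominates S9.

none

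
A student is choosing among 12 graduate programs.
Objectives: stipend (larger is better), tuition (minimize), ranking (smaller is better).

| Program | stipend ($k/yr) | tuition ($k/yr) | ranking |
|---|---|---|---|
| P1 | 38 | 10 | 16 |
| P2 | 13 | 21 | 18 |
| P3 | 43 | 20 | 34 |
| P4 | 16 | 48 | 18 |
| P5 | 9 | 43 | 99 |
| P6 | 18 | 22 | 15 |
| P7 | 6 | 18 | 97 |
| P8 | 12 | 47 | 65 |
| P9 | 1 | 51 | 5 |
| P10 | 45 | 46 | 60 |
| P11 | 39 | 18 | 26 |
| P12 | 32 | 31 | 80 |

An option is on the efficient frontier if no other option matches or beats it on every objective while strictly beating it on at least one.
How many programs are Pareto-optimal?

6

P1: not dominated (best tuition).
P2: dominated by P1 (stipend 38≥13, tuition 10≤21, ranking 16≤18).
P3: not dominated.
P4: dominated by P1 (stipend 38≥16, tuition 10≤48, ranking 16≤18).
P5: dominated by P1 (stipend 38≥9, tuition 10≤43, ranking 16≤99).
P6: not dominated.
P7: dominated by P1 (stipend 38≥6, tuition 10≤18, ranking 16≤97).
P8: dominated by P1 (stipend 38≥12, tuition 10≤47, ranking 16≤65).
P9: not dominated (best ranking).
P10: not dominated (best stipend).
P11: not dominated.
P12: dominated by P1 (stipend 38≥32, tuition 10≤31, ranking 16≤80).
Pareto-optimal: P1, P3, P6, P9, P10, P11 → 6.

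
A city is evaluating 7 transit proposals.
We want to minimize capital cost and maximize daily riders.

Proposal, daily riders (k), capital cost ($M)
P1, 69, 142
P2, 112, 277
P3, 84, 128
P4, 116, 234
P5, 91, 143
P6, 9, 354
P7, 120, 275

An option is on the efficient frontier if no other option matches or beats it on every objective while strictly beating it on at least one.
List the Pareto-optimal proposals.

P1: dominated by P3 (daily riders 84≥69, capital cost 128≤142).
P2: dominated by P4 (daily riders 116≥112, capital cost 234≤277).
P3: not dominated (best capital cost).
P4: not dominated.
P5: not dominated.
P6: dominated by P1 (daily riders 69≥9, capital cost 142≤354).
P7: not dominated (best daily riders).

P3, P4, P5, P7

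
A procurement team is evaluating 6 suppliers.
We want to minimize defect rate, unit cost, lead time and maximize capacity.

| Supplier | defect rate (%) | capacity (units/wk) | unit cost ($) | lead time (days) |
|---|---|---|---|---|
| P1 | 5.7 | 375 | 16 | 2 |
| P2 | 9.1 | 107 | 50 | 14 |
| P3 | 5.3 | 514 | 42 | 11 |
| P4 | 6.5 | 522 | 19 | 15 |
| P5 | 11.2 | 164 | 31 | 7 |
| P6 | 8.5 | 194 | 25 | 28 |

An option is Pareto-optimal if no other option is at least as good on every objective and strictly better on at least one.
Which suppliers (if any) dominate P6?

P1, P4

P1: defect rate 5.7≤8.5, capacity 375≥194, unit cost 16≤25, lead time 2≤28 — dominates P6.
P4: defect rate 6.5≤8.5, capacity 522≥194, unit cost 19≤25, lead time 15≤28 — dominates P6.
Others (P2, P3, P5) are each worse than P6 on at least one objective.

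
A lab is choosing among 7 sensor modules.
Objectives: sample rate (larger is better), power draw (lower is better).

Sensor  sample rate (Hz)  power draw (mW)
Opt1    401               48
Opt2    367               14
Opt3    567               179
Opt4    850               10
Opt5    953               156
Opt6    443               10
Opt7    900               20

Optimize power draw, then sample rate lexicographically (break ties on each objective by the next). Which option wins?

Opt4

First minimize power draw: best is 10, kept {Opt4, Opt6}.
Then maximize sample rate: best is 850, kept {Opt4}.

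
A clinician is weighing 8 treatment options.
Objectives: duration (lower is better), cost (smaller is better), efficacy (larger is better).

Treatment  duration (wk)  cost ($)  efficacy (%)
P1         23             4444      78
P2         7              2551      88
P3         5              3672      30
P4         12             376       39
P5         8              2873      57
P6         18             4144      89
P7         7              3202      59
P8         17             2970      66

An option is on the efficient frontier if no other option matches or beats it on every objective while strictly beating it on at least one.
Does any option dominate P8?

P2 vs P8: duration 7≤17, cost 2551≤2970, efficacy 88≥66 — P2 is at least as good on every objective and strictly better on at least one, so P2 dominates P8.

Yes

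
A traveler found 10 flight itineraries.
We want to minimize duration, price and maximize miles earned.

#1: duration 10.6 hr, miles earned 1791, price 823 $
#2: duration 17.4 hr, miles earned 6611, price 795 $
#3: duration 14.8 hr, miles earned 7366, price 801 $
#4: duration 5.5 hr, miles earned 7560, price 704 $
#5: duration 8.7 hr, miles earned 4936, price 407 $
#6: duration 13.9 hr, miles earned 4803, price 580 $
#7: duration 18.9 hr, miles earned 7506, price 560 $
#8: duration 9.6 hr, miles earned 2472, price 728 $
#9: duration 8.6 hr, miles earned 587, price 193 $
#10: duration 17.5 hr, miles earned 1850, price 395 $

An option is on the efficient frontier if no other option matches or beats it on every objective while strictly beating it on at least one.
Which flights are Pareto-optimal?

#1: dominated by #4 (duration 5.5≤10.6, miles earned 7560≥1791, price 704≤823).
#2: dominated by #4 (duration 5.5≤17.4, miles earned 7560≥6611, price 704≤795).
#3: dominated by #4 (duration 5.5≤14.8, miles earned 7560≥7366, price 704≤801).
#4: not dominated (best duration).
#5: not dominated.
#6: dominated by #5 (duration 8.7≤13.9, miles earned 4936≥4803, price 407≤580).
#7: not dominated.
#8: dominated by #4 (duration 5.5≤9.6, miles earned 7560≥2472, price 704≤728).
#9: not dominated (best price).
#10: not dominated.

#4, #5, #7, #9, #10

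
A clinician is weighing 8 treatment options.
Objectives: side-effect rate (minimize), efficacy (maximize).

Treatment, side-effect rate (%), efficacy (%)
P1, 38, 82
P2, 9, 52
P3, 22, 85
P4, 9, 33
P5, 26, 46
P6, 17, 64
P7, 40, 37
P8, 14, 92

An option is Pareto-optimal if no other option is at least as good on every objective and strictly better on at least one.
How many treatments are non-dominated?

P1: dominated by P3 (side-effect rate 22≤38, efficacy 85≥82).
P2: not dominated.
P3: dominated by P8 (side-effect rate 14≤22, efficacy 92≥85).
P4: dominated by P2 (side-effect rate 9≤9, efficacy 52≥33).
P5: dominated by P2 (side-effect rate 9≤26, efficacy 52≥46).
P6: dominated by P8 (side-effect rate 14≤17, efficacy 92≥64).
P7: dominated by P1 (side-effect rate 38≤40, efficacy 82≥37).
P8: not dominated (best efficacy).
Pareto-optimal: P2, P8 → 2.

2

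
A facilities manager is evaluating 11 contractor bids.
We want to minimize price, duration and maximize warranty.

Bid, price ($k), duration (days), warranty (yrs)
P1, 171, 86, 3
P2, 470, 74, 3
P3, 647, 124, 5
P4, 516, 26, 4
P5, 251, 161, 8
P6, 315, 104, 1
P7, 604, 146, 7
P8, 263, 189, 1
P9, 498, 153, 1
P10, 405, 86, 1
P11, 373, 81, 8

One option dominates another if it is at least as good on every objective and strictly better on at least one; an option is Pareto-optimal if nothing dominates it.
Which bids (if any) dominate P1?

P2: worse on price (470 vs 171).
P3: worse on price (647 vs 171).
P4: worse on price (516 vs 171).
P5: worse on price (251 vs 171).
P6: worse on price (315 vs 171).
P7: worse on price (604 vs 171).
P8: worse on price (263 vs 171).
P9: worse on price (498 vs 171).
P10: worse on price (405 vs 171).
P11: worse on price (373 vs 171).
No option dominates P1.

none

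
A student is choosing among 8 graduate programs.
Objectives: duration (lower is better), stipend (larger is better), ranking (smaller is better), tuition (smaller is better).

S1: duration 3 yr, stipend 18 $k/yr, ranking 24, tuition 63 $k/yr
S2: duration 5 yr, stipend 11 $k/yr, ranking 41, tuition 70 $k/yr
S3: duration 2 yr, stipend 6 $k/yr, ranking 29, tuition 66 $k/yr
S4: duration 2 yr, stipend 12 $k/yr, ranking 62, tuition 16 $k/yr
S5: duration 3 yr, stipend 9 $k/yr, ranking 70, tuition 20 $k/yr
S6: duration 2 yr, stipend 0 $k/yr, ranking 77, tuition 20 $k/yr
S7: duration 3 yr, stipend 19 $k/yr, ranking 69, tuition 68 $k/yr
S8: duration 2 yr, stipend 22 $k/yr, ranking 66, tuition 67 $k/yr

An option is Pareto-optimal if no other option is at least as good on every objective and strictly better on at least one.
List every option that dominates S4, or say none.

S1: worse on duration (3 vs 2).
S2: worse on duration (5 vs 2).
S3: worse on stipend (6 vs 12).
S5: worse on duration (3 vs 2).
S6: worse on stipend (0 vs 12).
S7: worse on duration (3 vs 2).
S8: worse on ranking (66 vs 62).
No option dominates S4.

none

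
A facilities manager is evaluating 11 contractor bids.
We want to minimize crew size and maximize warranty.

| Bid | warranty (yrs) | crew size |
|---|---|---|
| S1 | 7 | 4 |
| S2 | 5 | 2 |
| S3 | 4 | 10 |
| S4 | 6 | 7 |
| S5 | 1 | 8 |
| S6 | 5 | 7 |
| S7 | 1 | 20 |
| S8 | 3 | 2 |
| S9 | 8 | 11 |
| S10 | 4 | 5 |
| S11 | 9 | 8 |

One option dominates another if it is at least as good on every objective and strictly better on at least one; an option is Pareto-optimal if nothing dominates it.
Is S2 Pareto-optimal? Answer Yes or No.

Yes

S1: worse on crew size (4 vs 2).
S3: worse on warranty (4 vs 5).
S4: worse on crew size (7 vs 2).
S5: worse on warranty (1 vs 5).
S6: worse on crew size (7 vs 2).
S7: worse on warranty (1 vs 5).
S8: worse on warranty (3 vs 5).
S9: worse on crew size (11 vs 2).
S10: worse on warranty (4 vs 5).
S11: worse on crew size (8 vs 2).
No option is at least as good as S2 on every objective and strictly better on one.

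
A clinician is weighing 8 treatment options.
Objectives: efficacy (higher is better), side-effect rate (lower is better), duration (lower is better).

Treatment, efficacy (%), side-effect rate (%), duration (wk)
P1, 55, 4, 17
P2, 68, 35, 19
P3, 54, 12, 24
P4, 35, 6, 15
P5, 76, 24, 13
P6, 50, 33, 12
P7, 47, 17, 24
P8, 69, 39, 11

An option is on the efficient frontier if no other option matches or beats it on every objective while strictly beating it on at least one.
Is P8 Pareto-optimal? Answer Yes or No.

P1: worse on efficacy (55 vs 69).
P2: worse on efficacy (68 vs 69).
P3: worse on efficacy (54 vs 69).
P4: worse on efficacy (35 vs 69).
P5: worse on duration (13 vs 11).
P6: worse on efficacy (50 vs 69).
P7: worse on efficacy (47 vs 69).
No option is at least as good as P8 on every objective and strictly better on one.

Yes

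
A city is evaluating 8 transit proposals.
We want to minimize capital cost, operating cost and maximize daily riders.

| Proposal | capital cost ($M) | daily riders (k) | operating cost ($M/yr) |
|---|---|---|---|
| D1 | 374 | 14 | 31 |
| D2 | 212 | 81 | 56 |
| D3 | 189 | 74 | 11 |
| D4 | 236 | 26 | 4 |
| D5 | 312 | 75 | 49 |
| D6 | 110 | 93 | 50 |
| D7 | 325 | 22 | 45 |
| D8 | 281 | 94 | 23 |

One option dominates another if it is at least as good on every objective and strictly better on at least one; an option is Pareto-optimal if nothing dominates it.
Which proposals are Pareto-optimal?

D1: dominated by D3 (capital cost 189≤374, daily riders 74≥14, operating cost 11≤31).
D2: dominated by D6 (capital cost 110≤212, daily riders 93≥81, operating cost 50≤56).
D3: not dominated.
D4: not dominated (best operating cost).
D5: dominated by D8 (capital cost 281≤312, daily riders 94≥75, operating cost 23≤49).
D6: not dominated (best capital cost).
D7: dominated by D3 (capital cost 189≤325, daily riders 74≥22, operating cost 11≤45).
D8: not dominated (best daily riders).

D3, D4, D6, D8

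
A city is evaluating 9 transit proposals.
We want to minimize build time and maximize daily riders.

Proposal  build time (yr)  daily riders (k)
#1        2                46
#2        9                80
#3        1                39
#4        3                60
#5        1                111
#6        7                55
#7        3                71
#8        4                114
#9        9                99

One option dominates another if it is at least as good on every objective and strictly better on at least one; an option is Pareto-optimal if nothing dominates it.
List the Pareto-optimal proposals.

#1: dominated by #5 (build time 1≤2, daily riders 111≥46).
#2: dominated by #5 (build time 1≤9, daily riders 111≥80).
#3: dominated by #5 (build time 1≤1, daily riders 111≥39).
#4: dominated by #5 (build time 1≤3, daily riders 111≥60).
#5: not dominated.
#6: dominated by #4 (build time 3≤7, daily riders 60≥55).
#7: dominated by #5 (build time 1≤3, daily riders 111≥71).
#8: not dominated (best daily riders).
#9: dominated by #5 (build time 1≤9, daily riders 111≥99).

#5, #8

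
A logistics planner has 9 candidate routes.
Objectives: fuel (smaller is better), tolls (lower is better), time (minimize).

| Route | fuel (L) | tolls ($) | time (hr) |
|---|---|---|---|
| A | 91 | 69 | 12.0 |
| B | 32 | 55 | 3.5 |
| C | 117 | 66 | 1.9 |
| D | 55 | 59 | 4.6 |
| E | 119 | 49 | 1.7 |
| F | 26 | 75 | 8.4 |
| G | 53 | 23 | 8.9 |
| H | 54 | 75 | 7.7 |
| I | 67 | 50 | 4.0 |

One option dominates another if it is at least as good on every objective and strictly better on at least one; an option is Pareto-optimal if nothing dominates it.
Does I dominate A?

Yes

I vs A: fuel 67≤91, tolls 50≤69, time 4.0≤12.0 — I is at least as good on every objective with at least one strict improvement.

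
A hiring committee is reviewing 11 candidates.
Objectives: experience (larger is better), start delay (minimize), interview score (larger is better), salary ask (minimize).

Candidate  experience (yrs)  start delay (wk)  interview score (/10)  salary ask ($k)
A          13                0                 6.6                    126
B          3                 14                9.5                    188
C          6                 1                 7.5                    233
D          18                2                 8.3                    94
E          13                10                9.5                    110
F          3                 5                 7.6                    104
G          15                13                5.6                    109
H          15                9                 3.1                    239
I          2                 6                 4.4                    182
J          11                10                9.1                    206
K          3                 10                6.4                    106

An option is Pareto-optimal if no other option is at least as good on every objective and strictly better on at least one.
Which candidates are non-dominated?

A: not dominated (best start delay).
B: dominated by E (experience 13≥3, start delay 10≤14, interview score 9.5≥9.5, salary ask 110≤188).
C: not dominated.
D: not dominated (best experience).
E: not dominated.
F: dominated by D (experience 18≥3, start delay 2≤5, interview score 8.3≥7.6, salary ask 94≤104).
G: dominated by D (experience 18≥15, start delay 2≤13, interview score 8.3≥5.6, salary ask 94≤109).
H: dominated by D (experience 18≥15, start delay 2≤9, interview score 8.3≥3.1, salary ask 94≤239).
I: dominated by A (experience 13≥2, start delay 0≤6, interview score 6.6≥4.4, salary ask 126≤182).
J: dominated by E (experience 13≥11, start delay 10≤10, interview score 9.5≥9.1, salary ask 110≤206).
K: dominated by D (experience 18≥3, start delay 2≤10, interview score 8.3≥6.4, salary ask 94≤106).

A, C, D, E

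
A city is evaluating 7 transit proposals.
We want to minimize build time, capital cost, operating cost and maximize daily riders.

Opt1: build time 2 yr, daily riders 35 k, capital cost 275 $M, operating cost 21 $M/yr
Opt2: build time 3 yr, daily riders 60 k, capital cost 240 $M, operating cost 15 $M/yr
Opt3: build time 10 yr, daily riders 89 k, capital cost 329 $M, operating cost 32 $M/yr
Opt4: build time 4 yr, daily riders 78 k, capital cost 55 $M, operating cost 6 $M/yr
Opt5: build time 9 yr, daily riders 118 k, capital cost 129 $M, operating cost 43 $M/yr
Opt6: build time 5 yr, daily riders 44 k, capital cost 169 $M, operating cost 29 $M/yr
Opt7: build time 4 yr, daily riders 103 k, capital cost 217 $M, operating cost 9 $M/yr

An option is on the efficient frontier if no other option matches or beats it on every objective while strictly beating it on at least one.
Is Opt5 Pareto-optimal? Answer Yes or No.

Opt1: worse on daily riders (35 vs 118).
Opt2: worse on daily riders (60 vs 118).
Opt3: worse on build time (10 vs 9).
Opt4: worse on daily riders (78 vs 118).
Opt6: worse on daily riders (44 vs 118).
Opt7: worse on daily riders (103 vs 118).
No option is at least as good as Opt5 on every objective and strictly better on one.

Yes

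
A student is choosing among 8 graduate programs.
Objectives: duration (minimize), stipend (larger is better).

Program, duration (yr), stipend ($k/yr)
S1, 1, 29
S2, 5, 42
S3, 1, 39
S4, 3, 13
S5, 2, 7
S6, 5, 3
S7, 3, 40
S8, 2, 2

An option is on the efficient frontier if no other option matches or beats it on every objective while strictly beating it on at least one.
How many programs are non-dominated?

S1: dominated by S3 (duration 1≤1, stipend 39≥29).
S2: not dominated (best stipend).
S3: not dominated.
S4: dominated by S1 (duration 1≤3, stipend 29≥13).
S5: dominated by S1 (duration 1≤2, stipend 29≥7).
S6: dominated by S1 (duration 1≤5, stipend 29≥3).
S7: not dominated.
S8: dominated by S1 (duration 1≤2, stipend 29≥2).
Pareto-optimal: S2, S3, S7 → 3.

3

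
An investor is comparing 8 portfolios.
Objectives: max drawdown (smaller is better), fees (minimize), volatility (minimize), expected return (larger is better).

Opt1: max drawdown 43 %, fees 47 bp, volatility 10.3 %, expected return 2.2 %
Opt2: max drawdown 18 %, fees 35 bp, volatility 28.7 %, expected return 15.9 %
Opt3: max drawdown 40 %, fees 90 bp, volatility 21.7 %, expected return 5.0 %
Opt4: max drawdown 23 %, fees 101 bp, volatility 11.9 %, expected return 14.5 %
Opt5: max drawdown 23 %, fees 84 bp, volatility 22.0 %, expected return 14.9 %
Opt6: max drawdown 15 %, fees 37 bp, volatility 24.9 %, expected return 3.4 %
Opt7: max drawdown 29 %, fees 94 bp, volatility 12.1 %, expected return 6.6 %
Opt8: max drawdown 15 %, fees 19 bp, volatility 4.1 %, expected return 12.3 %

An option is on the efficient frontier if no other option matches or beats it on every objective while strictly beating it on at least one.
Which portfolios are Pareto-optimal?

Opt2, Opt4, Opt5, Opt8

Opt1: dominated by Opt8 (max drawdown 15≤43, fees 19≤47, volatility 4.1≤10.3, expected return 12.3≥2.2).
Opt2: not dominated (best expected return).
Opt3: dominated by Opt8 (max drawdown 15≤40, fees 19≤90, volatility 4.1≤21.7, expected return 12.3≥5.0).
Opt4: not dominated.
Opt5: not dominated.
Opt6: dominated by Opt8 (max drawdown 15≤15, fees 19≤37, volatility 4.1≤24.9, expected return 12.3≥3.4).
Opt7: dominated by Opt8 (max drawdown 15≤29, fees 19≤94, volatility 4.1≤12.1, expected return 12.3≥6.6).
Opt8: not dominated (best fees).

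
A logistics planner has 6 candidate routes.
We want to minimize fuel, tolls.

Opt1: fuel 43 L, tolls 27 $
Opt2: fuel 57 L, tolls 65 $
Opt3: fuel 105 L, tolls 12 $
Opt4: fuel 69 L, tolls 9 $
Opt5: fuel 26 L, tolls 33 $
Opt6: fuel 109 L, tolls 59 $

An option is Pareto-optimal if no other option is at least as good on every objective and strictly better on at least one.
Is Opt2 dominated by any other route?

Yes

Opt1 vs Opt2: fuel 43≤57, tolls 27≤65 — Opt1 is at least as good on every objective and strictly better on at least one, so Opt1 dominates Opt2.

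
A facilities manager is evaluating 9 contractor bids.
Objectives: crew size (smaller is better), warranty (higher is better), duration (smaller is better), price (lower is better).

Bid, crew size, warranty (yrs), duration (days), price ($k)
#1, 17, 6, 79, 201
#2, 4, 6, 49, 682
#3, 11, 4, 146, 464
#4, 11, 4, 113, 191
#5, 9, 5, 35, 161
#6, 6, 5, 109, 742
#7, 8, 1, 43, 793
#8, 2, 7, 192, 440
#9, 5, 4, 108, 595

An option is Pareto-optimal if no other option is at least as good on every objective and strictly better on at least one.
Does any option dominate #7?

#1: worse on crew size (17 vs 8).
#2: worse on duration (49 vs 43).
#3: worse on crew size (11 vs 8).
#4: worse on crew size (11 vs 8).
#5: worse on crew size (9 vs 8).
#6: worse on duration (109 vs 43).
#8: worse on duration (192 vs 43).
#9: worse on duration (108 vs 43).
No option is at least as good as #7 on every objective and strictly better on one.

No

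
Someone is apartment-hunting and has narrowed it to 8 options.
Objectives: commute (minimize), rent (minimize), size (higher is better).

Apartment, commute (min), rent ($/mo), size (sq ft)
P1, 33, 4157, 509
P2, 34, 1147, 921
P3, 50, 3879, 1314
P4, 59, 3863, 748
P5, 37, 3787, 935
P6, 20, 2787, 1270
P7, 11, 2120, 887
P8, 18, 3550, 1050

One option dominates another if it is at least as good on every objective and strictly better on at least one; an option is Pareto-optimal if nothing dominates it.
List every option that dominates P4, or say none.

P2, P5, P6, P7, P8

P2: commute 34≤59, rent 1147≤3863, size 921≥748 — dominates P4.
P5: commute 37≤59, rent 3787≤3863, size 935≥748 — dominates P4.
P6: commute 20≤59, rent 2787≤3863, size 1270≥748 — dominates P4.
P7: commute 11≤59, rent 2120≤3863, size 887≥748 — dominates P4.
P8: commute 18≤59, rent 3550≤3863, size 1050≥748 — dominates P4.
Others (P1, P3) are each worse than P4 on at least one objective.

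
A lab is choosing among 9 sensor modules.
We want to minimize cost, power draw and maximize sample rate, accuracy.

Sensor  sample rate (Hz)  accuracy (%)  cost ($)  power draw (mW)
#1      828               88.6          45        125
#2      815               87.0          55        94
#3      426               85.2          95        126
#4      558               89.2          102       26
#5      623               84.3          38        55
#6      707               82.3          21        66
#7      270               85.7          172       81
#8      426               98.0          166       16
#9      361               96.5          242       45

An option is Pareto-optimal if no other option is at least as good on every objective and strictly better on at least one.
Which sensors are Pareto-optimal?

#1, #2, #4, #5, #6, #8

#1: not dominated (best sample rate).
#2: not dominated.
#3: dominated by #1 (sample rate 828≥426, accuracy 88.6≥85.2, cost 45≤95, power draw 125≤126).
#4: not dominated.
#5: not dominated.
#6: not dominated (best cost).
#7: dominated by #4 (sample rate 558≥270, accuracy 89.2≥85.7, cost 102≤172, power draw 26≤81).
#8: not dominated (best accuracy).
#9: dominated by #8 (sample rate 426≥361, accuracy 98.0≥96.5, cost 166≤242, power draw 16≤45).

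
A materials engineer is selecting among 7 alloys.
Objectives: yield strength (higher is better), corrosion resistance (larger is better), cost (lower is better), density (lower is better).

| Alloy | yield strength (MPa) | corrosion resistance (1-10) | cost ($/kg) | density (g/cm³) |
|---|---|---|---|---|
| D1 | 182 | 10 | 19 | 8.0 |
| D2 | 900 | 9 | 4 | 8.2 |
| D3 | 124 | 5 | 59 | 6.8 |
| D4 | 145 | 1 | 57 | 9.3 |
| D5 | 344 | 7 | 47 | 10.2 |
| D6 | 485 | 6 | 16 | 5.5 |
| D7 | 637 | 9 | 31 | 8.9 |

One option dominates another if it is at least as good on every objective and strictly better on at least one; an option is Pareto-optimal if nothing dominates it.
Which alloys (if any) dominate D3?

D6: yield strength 485≥124, corrosion resistance 6≥5, cost 16≤59, density 5.5≤6.8 — dominates D3.
Others (D1, D2, D4, D5, D7) are each worse than D3 on at least one objective.

D6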